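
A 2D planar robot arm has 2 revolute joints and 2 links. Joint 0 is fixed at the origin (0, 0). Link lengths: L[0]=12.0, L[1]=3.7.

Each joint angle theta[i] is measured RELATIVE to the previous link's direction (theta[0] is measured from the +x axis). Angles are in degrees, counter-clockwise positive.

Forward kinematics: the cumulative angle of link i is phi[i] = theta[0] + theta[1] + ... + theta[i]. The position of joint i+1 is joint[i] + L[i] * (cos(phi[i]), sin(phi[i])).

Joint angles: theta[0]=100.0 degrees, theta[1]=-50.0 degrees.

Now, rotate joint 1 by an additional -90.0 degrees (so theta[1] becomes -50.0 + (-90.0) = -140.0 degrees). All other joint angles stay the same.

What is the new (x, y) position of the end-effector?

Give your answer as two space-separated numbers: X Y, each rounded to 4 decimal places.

Answer: 0.7506 9.4394

Derivation:
joint[0] = (0.0000, 0.0000)  (base)
link 0: phi[0] = 100 = 100 deg
  cos(100 deg) = -0.1736, sin(100 deg) = 0.9848
  joint[1] = (0.0000, 0.0000) + 12 * (-0.1736, 0.9848) = (0.0000 + -2.0838, 0.0000 + 11.8177) = (-2.0838, 11.8177)
link 1: phi[1] = 100 + -140 = -40 deg
  cos(-40 deg) = 0.7660, sin(-40 deg) = -0.6428
  joint[2] = (-2.0838, 11.8177) + 3.7 * (0.7660, -0.6428) = (-2.0838 + 2.8344, 11.8177 + -2.3783) = (0.7506, 9.4394)
End effector: (0.7506, 9.4394)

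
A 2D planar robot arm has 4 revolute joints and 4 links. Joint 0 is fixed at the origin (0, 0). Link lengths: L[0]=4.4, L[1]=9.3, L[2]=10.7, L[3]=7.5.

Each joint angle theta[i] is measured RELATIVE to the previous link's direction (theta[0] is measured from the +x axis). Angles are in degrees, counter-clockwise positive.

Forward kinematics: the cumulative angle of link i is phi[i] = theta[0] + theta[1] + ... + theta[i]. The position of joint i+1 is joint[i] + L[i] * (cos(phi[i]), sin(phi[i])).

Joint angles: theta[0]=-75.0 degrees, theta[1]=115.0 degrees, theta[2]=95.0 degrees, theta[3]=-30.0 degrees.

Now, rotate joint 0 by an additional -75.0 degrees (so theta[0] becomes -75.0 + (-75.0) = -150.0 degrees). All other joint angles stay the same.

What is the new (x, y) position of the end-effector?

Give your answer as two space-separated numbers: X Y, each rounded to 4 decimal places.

joint[0] = (0.0000, 0.0000)  (base)
link 0: phi[0] = -150 = -150 deg
  cos(-150 deg) = -0.8660, sin(-150 deg) = -0.5000
  joint[1] = (0.0000, 0.0000) + 4.4 * (-0.8660, -0.5000) = (0.0000 + -3.8105, 0.0000 + -2.2000) = (-3.8105, -2.2000)
link 1: phi[1] = -150 + 115 = -35 deg
  cos(-35 deg) = 0.8192, sin(-35 deg) = -0.5736
  joint[2] = (-3.8105, -2.2000) + 9.3 * (0.8192, -0.5736) = (-3.8105 + 7.6181, -2.2000 + -5.3343) = (3.8076, -7.5343)
link 2: phi[2] = -150 + 115 + 95 = 60 deg
  cos(60 deg) = 0.5000, sin(60 deg) = 0.8660
  joint[3] = (3.8076, -7.5343) + 10.7 * (0.5000, 0.8660) = (3.8076 + 5.3500, -7.5343 + 9.2665) = (9.1576, 1.7322)
link 3: phi[3] = -150 + 115 + 95 + -30 = 30 deg
  cos(30 deg) = 0.8660, sin(30 deg) = 0.5000
  joint[4] = (9.1576, 1.7322) + 7.5 * (0.8660, 0.5000) = (9.1576 + 6.4952, 1.7322 + 3.7500) = (15.6528, 5.4822)
End effector: (15.6528, 5.4822)

Answer: 15.6528 5.4822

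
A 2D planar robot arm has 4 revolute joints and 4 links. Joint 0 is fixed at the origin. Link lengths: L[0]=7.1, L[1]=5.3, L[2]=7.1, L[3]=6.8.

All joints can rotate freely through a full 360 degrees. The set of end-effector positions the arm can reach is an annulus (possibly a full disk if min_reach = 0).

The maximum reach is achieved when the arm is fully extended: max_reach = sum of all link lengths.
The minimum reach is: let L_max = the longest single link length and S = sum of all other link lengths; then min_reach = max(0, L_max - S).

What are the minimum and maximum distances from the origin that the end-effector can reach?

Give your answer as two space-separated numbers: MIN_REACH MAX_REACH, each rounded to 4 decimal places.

Answer: 0.0000 26.3000

Derivation:
Link lengths: [7.1, 5.3, 7.1, 6.8]
max_reach = 7.1 + 5.3 + 7.1 + 6.8 = 26.3
L_max = max([7.1, 5.3, 7.1, 6.8]) = 7.1
S (sum of others) = 26.3 - 7.1 = 19.2
min_reach = max(0, 7.1 - 19.2) = max(0, -12.1) = 0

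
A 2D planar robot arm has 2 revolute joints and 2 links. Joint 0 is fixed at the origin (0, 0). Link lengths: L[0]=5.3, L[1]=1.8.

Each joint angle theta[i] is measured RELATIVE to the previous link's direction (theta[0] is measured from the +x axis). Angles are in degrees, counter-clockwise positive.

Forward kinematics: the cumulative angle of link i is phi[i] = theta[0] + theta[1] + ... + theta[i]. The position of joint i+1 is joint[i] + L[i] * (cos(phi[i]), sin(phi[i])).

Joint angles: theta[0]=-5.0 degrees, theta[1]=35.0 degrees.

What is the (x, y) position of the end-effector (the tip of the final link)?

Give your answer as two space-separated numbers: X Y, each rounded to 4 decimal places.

joint[0] = (0.0000, 0.0000)  (base)
link 0: phi[0] = -5 = -5 deg
  cos(-5 deg) = 0.9962, sin(-5 deg) = -0.0872
  joint[1] = (0.0000, 0.0000) + 5.3 * (0.9962, -0.0872) = (0.0000 + 5.2798, 0.0000 + -0.4619) = (5.2798, -0.4619)
link 1: phi[1] = -5 + 35 = 30 deg
  cos(30 deg) = 0.8660, sin(30 deg) = 0.5000
  joint[2] = (5.2798, -0.4619) + 1.8 * (0.8660, 0.5000) = (5.2798 + 1.5588, -0.4619 + 0.9000) = (6.8387, 0.4381)
End effector: (6.8387, 0.4381)

Answer: 6.8387 0.4381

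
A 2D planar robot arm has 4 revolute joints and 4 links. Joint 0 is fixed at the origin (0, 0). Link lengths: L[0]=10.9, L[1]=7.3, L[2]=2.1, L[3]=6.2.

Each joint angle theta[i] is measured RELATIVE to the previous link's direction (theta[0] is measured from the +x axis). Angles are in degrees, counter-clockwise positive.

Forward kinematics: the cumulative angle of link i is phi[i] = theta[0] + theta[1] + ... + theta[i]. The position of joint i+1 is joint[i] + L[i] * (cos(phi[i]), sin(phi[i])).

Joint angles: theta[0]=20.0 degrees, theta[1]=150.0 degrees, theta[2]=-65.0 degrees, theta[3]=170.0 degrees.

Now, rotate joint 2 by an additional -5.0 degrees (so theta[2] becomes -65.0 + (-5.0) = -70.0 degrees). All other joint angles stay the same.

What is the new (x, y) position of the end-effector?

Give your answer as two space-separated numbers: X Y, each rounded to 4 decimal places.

Answer: 2.6889 0.8637

Derivation:
joint[0] = (0.0000, 0.0000)  (base)
link 0: phi[0] = 20 = 20 deg
  cos(20 deg) = 0.9397, sin(20 deg) = 0.3420
  joint[1] = (0.0000, 0.0000) + 10.9 * (0.9397, 0.3420) = (0.0000 + 10.2426, 0.0000 + 3.7280) = (10.2426, 3.7280)
link 1: phi[1] = 20 + 150 = 170 deg
  cos(170 deg) = -0.9848, sin(170 deg) = 0.1736
  joint[2] = (10.2426, 3.7280) + 7.3 * (-0.9848, 0.1736) = (10.2426 + -7.1891, 3.7280 + 1.2676) = (3.0536, 4.9957)
link 2: phi[2] = 20 + 150 + -70 = 100 deg
  cos(100 deg) = -0.1736, sin(100 deg) = 0.9848
  joint[3] = (3.0536, 4.9957) + 2.1 * (-0.1736, 0.9848) = (3.0536 + -0.3647, 4.9957 + 2.0681) = (2.6889, 7.0637)
link 3: phi[3] = 20 + 150 + -70 + 170 = 270 deg
  cos(270 deg) = -0.0000, sin(270 deg) = -1.0000
  joint[4] = (2.6889, 7.0637) + 6.2 * (-0.0000, -1.0000) = (2.6889 + -0.0000, 7.0637 + -6.2000) = (2.6889, 0.8637)
End effector: (2.6889, 0.8637)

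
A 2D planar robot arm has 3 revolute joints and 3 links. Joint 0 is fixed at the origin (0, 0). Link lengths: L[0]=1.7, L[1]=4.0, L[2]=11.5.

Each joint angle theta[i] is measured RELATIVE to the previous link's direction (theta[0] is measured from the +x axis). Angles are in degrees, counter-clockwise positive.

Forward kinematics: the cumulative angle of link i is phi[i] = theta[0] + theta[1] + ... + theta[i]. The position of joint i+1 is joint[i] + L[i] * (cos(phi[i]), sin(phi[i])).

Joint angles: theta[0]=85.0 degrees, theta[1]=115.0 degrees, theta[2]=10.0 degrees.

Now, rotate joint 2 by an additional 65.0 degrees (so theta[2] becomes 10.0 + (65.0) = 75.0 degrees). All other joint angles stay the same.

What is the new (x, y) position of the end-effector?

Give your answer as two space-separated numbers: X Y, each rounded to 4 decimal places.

joint[0] = (0.0000, 0.0000)  (base)
link 0: phi[0] = 85 = 85 deg
  cos(85 deg) = 0.0872, sin(85 deg) = 0.9962
  joint[1] = (0.0000, 0.0000) + 1.7 * (0.0872, 0.9962) = (0.0000 + 0.1482, 0.0000 + 1.6935) = (0.1482, 1.6935)
link 1: phi[1] = 85 + 115 = 200 deg
  cos(200 deg) = -0.9397, sin(200 deg) = -0.3420
  joint[2] = (0.1482, 1.6935) + 4 * (-0.9397, -0.3420) = (0.1482 + -3.7588, 1.6935 + -1.3681) = (-3.6106, 0.3255)
link 2: phi[2] = 85 + 115 + 75 = 275 deg
  cos(275 deg) = 0.0872, sin(275 deg) = -0.9962
  joint[3] = (-3.6106, 0.3255) + 11.5 * (0.0872, -0.9962) = (-3.6106 + 1.0023, 0.3255 + -11.4562) = (-2.6083, -11.1308)
End effector: (-2.6083, -11.1308)

Answer: -2.6083 -11.1308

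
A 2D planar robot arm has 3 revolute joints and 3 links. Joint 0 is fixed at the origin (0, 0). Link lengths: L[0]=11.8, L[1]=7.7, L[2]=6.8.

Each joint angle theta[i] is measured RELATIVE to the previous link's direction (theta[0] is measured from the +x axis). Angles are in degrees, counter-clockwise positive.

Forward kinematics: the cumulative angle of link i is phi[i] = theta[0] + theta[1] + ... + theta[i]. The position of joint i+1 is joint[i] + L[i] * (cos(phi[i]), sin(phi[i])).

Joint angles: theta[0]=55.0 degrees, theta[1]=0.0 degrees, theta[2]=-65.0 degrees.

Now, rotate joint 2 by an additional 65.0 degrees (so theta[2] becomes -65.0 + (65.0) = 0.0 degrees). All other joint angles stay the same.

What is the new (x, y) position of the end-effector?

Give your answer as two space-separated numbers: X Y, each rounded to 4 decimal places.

Answer: 15.0851 21.5437

Derivation:
joint[0] = (0.0000, 0.0000)  (base)
link 0: phi[0] = 55 = 55 deg
  cos(55 deg) = 0.5736, sin(55 deg) = 0.8192
  joint[1] = (0.0000, 0.0000) + 11.8 * (0.5736, 0.8192) = (0.0000 + 6.7682, 0.0000 + 9.6660) = (6.7682, 9.6660)
link 1: phi[1] = 55 + 0 = 55 deg
  cos(55 deg) = 0.5736, sin(55 deg) = 0.8192
  joint[2] = (6.7682, 9.6660) + 7.7 * (0.5736, 0.8192) = (6.7682 + 4.4165, 9.6660 + 6.3075) = (11.1847, 15.9735)
link 2: phi[2] = 55 + 0 + 0 = 55 deg
  cos(55 deg) = 0.5736, sin(55 deg) = 0.8192
  joint[3] = (11.1847, 15.9735) + 6.8 * (0.5736, 0.8192) = (11.1847 + 3.9003, 15.9735 + 5.5702) = (15.0851, 21.5437)
End effector: (15.0851, 21.5437)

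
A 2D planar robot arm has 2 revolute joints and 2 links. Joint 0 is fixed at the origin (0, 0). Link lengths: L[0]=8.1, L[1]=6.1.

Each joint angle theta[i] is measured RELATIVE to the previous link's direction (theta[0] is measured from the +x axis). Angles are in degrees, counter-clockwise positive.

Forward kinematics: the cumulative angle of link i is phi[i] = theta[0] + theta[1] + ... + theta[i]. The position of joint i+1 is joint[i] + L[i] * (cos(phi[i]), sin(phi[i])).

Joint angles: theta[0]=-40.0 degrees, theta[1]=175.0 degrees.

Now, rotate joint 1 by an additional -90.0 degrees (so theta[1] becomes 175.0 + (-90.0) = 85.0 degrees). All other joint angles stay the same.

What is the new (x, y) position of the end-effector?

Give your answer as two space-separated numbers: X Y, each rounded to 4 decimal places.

Answer: 10.5183 -0.8932

Derivation:
joint[0] = (0.0000, 0.0000)  (base)
link 0: phi[0] = -40 = -40 deg
  cos(-40 deg) = 0.7660, sin(-40 deg) = -0.6428
  joint[1] = (0.0000, 0.0000) + 8.1 * (0.7660, -0.6428) = (0.0000 + 6.2050, 0.0000 + -5.2066) = (6.2050, -5.2066)
link 1: phi[1] = -40 + 85 = 45 deg
  cos(45 deg) = 0.7071, sin(45 deg) = 0.7071
  joint[2] = (6.2050, -5.2066) + 6.1 * (0.7071, 0.7071) = (6.2050 + 4.3134, -5.2066 + 4.3134) = (10.5183, -0.8932)
End effector: (10.5183, -0.8932)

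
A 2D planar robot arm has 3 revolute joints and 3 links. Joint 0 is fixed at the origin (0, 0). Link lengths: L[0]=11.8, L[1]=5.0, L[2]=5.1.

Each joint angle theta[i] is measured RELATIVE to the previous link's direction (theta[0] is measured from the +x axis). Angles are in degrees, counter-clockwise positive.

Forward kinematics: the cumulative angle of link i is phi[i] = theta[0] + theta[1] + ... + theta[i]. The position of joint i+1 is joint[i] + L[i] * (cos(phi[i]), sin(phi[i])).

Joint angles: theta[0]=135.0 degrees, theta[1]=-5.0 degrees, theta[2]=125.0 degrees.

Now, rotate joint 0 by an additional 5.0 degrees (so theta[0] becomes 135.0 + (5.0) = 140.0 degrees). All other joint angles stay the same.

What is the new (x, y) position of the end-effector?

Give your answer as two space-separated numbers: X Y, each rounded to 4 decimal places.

Answer: -13.4605 6.0979

Derivation:
joint[0] = (0.0000, 0.0000)  (base)
link 0: phi[0] = 140 = 140 deg
  cos(140 deg) = -0.7660, sin(140 deg) = 0.6428
  joint[1] = (0.0000, 0.0000) + 11.8 * (-0.7660, 0.6428) = (0.0000 + -9.0393, 0.0000 + 7.5849) = (-9.0393, 7.5849)
link 1: phi[1] = 140 + -5 = 135 deg
  cos(135 deg) = -0.7071, sin(135 deg) = 0.7071
  joint[2] = (-9.0393, 7.5849) + 5 * (-0.7071, 0.7071) = (-9.0393 + -3.5355, 7.5849 + 3.5355) = (-12.5749, 11.1204)
link 2: phi[2] = 140 + -5 + 125 = 260 deg
  cos(260 deg) = -0.1736, sin(260 deg) = -0.9848
  joint[3] = (-12.5749, 11.1204) + 5.1 * (-0.1736, -0.9848) = (-12.5749 + -0.8856, 11.1204 + -5.0225) = (-13.4605, 6.0979)
End effector: (-13.4605, 6.0979)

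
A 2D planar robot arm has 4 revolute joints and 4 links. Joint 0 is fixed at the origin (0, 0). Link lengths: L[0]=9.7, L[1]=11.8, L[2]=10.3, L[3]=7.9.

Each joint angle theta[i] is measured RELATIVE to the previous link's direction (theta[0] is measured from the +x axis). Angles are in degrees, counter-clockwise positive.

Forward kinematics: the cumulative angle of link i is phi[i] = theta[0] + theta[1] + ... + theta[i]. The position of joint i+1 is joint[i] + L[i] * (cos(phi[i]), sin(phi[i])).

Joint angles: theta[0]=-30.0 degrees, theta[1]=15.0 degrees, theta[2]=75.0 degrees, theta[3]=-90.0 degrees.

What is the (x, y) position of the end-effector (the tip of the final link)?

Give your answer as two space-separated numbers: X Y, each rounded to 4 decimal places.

Answer: 31.7900 -2.9340

Derivation:
joint[0] = (0.0000, 0.0000)  (base)
link 0: phi[0] = -30 = -30 deg
  cos(-30 deg) = 0.8660, sin(-30 deg) = -0.5000
  joint[1] = (0.0000, 0.0000) + 9.7 * (0.8660, -0.5000) = (0.0000 + 8.4004, 0.0000 + -4.8500) = (8.4004, -4.8500)
link 1: phi[1] = -30 + 15 = -15 deg
  cos(-15 deg) = 0.9659, sin(-15 deg) = -0.2588
  joint[2] = (8.4004, -4.8500) + 11.8 * (0.9659, -0.2588) = (8.4004 + 11.3979, -4.8500 + -3.0541) = (19.7984, -7.9041)
link 2: phi[2] = -30 + 15 + 75 = 60 deg
  cos(60 deg) = 0.5000, sin(60 deg) = 0.8660
  joint[3] = (19.7984, -7.9041) + 10.3 * (0.5000, 0.8660) = (19.7984 + 5.1500, -7.9041 + 8.9201) = (24.9484, 1.0160)
link 3: phi[3] = -30 + 15 + 75 + -90 = -30 deg
  cos(-30 deg) = 0.8660, sin(-30 deg) = -0.5000
  joint[4] = (24.9484, 1.0160) + 7.9 * (0.8660, -0.5000) = (24.9484 + 6.8416, 1.0160 + -3.9500) = (31.7900, -2.9340)
End effector: (31.7900, -2.9340)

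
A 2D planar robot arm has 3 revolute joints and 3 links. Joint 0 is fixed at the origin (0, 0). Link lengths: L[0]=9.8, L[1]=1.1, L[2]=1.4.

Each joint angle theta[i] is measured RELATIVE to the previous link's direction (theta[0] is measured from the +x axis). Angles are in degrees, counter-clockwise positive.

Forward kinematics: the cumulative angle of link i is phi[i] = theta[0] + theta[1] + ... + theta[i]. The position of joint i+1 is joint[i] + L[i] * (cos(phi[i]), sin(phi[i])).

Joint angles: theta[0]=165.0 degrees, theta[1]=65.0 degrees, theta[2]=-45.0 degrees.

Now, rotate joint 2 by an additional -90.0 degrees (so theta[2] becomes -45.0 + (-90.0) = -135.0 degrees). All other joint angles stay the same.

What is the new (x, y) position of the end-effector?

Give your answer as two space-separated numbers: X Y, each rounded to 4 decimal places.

Answer: -10.2952 3.0885

Derivation:
joint[0] = (0.0000, 0.0000)  (base)
link 0: phi[0] = 165 = 165 deg
  cos(165 deg) = -0.9659, sin(165 deg) = 0.2588
  joint[1] = (0.0000, 0.0000) + 9.8 * (-0.9659, 0.2588) = (0.0000 + -9.4661, 0.0000 + 2.5364) = (-9.4661, 2.5364)
link 1: phi[1] = 165 + 65 = 230 deg
  cos(230 deg) = -0.6428, sin(230 deg) = -0.7660
  joint[2] = (-9.4661, 2.5364) + 1.1 * (-0.6428, -0.7660) = (-9.4661 + -0.7071, 2.5364 + -0.8426) = (-10.1731, 1.6938)
link 2: phi[2] = 165 + 65 + -135 = 95 deg
  cos(95 deg) = -0.0872, sin(95 deg) = 0.9962
  joint[3] = (-10.1731, 1.6938) + 1.4 * (-0.0872, 0.9962) = (-10.1731 + -0.1220, 1.6938 + 1.3947) = (-10.2952, 3.0885)
End effector: (-10.2952, 3.0885)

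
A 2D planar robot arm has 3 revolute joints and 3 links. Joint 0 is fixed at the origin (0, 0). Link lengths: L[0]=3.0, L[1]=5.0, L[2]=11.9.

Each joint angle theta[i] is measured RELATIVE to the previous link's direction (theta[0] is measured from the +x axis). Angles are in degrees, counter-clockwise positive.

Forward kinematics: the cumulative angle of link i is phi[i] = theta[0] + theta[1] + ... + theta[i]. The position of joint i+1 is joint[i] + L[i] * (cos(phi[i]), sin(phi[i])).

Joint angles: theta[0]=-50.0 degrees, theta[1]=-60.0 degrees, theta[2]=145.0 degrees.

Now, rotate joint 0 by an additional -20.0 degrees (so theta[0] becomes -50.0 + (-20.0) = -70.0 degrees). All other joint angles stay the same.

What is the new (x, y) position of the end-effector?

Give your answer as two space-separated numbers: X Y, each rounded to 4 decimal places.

Answer: 9.3066 -3.5694

Derivation:
joint[0] = (0.0000, 0.0000)  (base)
link 0: phi[0] = -70 = -70 deg
  cos(-70 deg) = 0.3420, sin(-70 deg) = -0.9397
  joint[1] = (0.0000, 0.0000) + 3 * (0.3420, -0.9397) = (0.0000 + 1.0261, 0.0000 + -2.8191) = (1.0261, -2.8191)
link 1: phi[1] = -70 + -60 = -130 deg
  cos(-130 deg) = -0.6428, sin(-130 deg) = -0.7660
  joint[2] = (1.0261, -2.8191) + 5 * (-0.6428, -0.7660) = (1.0261 + -3.2139, -2.8191 + -3.8302) = (-2.1879, -6.6493)
link 2: phi[2] = -70 + -60 + 145 = 15 deg
  cos(15 deg) = 0.9659, sin(15 deg) = 0.2588
  joint[3] = (-2.1879, -6.6493) + 11.9 * (0.9659, 0.2588) = (-2.1879 + 11.4945, -6.6493 + 3.0799) = (9.3066, -3.5694)
End effector: (9.3066, -3.5694)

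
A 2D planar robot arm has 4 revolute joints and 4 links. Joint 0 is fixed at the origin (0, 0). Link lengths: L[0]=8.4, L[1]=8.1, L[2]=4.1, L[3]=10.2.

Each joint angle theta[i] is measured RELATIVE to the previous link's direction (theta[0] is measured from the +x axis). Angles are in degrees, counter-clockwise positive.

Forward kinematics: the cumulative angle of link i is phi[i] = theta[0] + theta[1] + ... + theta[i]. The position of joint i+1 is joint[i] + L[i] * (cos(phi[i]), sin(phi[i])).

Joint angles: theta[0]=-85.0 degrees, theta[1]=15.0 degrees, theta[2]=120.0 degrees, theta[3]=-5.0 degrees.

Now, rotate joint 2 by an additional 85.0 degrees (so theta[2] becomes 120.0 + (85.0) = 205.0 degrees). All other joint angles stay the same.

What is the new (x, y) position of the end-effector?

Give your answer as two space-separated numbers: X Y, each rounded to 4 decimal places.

joint[0] = (0.0000, 0.0000)  (base)
link 0: phi[0] = -85 = -85 deg
  cos(-85 deg) = 0.0872, sin(-85 deg) = -0.9962
  joint[1] = (0.0000, 0.0000) + 8.4 * (0.0872, -0.9962) = (0.0000 + 0.7321, 0.0000 + -8.3680) = (0.7321, -8.3680)
link 1: phi[1] = -85 + 15 = -70 deg
  cos(-70 deg) = 0.3420, sin(-70 deg) = -0.9397
  joint[2] = (0.7321, -8.3680) + 8.1 * (0.3420, -0.9397) = (0.7321 + 2.7704, -8.3680 + -7.6115) = (3.5025, -15.9795)
link 2: phi[2] = -85 + 15 + 205 = 135 deg
  cos(135 deg) = -0.7071, sin(135 deg) = 0.7071
  joint[3] = (3.5025, -15.9795) + 4.1 * (-0.7071, 0.7071) = (3.5025 + -2.8991, -15.9795 + 2.8991) = (0.6033, -13.0804)
link 3: phi[3] = -85 + 15 + 205 + -5 = 130 deg
  cos(130 deg) = -0.6428, sin(130 deg) = 0.7660
  joint[4] = (0.6033, -13.0804) + 10.2 * (-0.6428, 0.7660) = (0.6033 + -6.5564, -13.0804 + 7.8137) = (-5.9531, -5.2668)
End effector: (-5.9531, -5.2668)

Answer: -5.9531 -5.2668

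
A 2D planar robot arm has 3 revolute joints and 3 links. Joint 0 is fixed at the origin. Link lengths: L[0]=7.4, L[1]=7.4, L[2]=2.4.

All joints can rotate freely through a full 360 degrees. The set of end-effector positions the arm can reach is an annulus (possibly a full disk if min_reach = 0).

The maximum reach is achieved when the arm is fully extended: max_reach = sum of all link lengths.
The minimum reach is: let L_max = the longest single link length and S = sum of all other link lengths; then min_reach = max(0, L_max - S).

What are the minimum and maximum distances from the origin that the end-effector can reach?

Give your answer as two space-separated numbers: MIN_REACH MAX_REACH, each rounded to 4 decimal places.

Answer: 0.0000 17.2000

Derivation:
Link lengths: [7.4, 7.4, 2.4]
max_reach = 7.4 + 7.4 + 2.4 = 17.2
L_max = max([7.4, 7.4, 2.4]) = 7.4
S (sum of others) = 17.2 - 7.4 = 9.8
min_reach = max(0, 7.4 - 9.8) = max(0, -2.4) = 0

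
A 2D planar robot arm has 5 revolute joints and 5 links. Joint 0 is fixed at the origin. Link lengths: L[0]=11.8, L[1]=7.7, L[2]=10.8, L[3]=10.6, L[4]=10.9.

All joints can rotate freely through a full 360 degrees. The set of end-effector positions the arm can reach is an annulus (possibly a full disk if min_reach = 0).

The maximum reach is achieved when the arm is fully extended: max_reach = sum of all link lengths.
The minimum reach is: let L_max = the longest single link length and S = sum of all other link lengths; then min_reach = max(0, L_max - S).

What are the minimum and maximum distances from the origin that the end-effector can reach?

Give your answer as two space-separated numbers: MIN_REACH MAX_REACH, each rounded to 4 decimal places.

Link lengths: [11.8, 7.7, 10.8, 10.6, 10.9]
max_reach = 11.8 + 7.7 + 10.8 + 10.6 + 10.9 = 51.8
L_max = max([11.8, 7.7, 10.8, 10.6, 10.9]) = 11.8
S (sum of others) = 51.8 - 11.8 = 40
min_reach = max(0, 11.8 - 40) = max(0, -28.2) = 0

Answer: 0.0000 51.8000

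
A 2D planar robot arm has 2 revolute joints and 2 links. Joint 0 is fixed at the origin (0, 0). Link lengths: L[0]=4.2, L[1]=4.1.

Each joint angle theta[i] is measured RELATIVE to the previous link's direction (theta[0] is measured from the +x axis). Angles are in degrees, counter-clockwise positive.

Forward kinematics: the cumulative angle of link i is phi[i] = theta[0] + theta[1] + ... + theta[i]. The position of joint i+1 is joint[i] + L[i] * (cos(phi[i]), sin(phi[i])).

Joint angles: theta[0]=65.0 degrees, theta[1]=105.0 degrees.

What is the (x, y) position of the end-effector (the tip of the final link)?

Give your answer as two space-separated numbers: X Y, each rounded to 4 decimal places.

joint[0] = (0.0000, 0.0000)  (base)
link 0: phi[0] = 65 = 65 deg
  cos(65 deg) = 0.4226, sin(65 deg) = 0.9063
  joint[1] = (0.0000, 0.0000) + 4.2 * (0.4226, 0.9063) = (0.0000 + 1.7750, 0.0000 + 3.8065) = (1.7750, 3.8065)
link 1: phi[1] = 65 + 105 = 170 deg
  cos(170 deg) = -0.9848, sin(170 deg) = 0.1736
  joint[2] = (1.7750, 3.8065) + 4.1 * (-0.9848, 0.1736) = (1.7750 + -4.0377, 3.8065 + 0.7120) = (-2.2627, 4.5185)
End effector: (-2.2627, 4.5185)

Answer: -2.2627 4.5185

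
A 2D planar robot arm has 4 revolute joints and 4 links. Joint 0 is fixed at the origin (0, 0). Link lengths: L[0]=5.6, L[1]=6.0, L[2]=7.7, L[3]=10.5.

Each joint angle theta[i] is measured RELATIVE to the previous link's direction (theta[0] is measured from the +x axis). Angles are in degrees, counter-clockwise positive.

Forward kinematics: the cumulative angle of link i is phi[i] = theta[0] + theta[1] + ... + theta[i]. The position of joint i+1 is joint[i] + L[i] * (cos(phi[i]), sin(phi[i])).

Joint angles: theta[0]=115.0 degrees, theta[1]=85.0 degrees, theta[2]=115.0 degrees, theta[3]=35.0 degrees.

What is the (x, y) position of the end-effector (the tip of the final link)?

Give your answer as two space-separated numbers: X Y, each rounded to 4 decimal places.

Answer: 7.7804 -4.2448

Derivation:
joint[0] = (0.0000, 0.0000)  (base)
link 0: phi[0] = 115 = 115 deg
  cos(115 deg) = -0.4226, sin(115 deg) = 0.9063
  joint[1] = (0.0000, 0.0000) + 5.6 * (-0.4226, 0.9063) = (0.0000 + -2.3667, 0.0000 + 5.0753) = (-2.3667, 5.0753)
link 1: phi[1] = 115 + 85 = 200 deg
  cos(200 deg) = -0.9397, sin(200 deg) = -0.3420
  joint[2] = (-2.3667, 5.0753) + 6 * (-0.9397, -0.3420) = (-2.3667 + -5.6382, 5.0753 + -2.0521) = (-8.0048, 3.0232)
link 2: phi[2] = 115 + 85 + 115 = 315 deg
  cos(315 deg) = 0.7071, sin(315 deg) = -0.7071
  joint[3] = (-8.0048, 3.0232) + 7.7 * (0.7071, -0.7071) = (-8.0048 + 5.4447, 3.0232 + -5.4447) = (-2.5601, -2.4215)
link 3: phi[3] = 115 + 85 + 115 + 35 = 350 deg
  cos(350 deg) = 0.9848, sin(350 deg) = -0.1736
  joint[4] = (-2.5601, -2.4215) + 10.5 * (0.9848, -0.1736) = (-2.5601 + 10.3405, -2.4215 + -1.8233) = (7.7804, -4.2448)
End effector: (7.7804, -4.2448)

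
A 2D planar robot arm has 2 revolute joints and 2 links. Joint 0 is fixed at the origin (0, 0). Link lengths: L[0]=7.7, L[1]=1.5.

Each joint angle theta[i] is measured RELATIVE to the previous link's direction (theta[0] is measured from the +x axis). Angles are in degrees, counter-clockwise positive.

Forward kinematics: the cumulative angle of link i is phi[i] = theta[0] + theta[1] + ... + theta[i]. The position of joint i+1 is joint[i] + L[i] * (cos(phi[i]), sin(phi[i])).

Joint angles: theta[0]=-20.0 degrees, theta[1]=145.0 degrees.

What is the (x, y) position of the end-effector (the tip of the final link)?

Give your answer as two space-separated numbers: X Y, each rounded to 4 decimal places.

joint[0] = (0.0000, 0.0000)  (base)
link 0: phi[0] = -20 = -20 deg
  cos(-20 deg) = 0.9397, sin(-20 deg) = -0.3420
  joint[1] = (0.0000, 0.0000) + 7.7 * (0.9397, -0.3420) = (0.0000 + 7.2356, 0.0000 + -2.6336) = (7.2356, -2.6336)
link 1: phi[1] = -20 + 145 = 125 deg
  cos(125 deg) = -0.5736, sin(125 deg) = 0.8192
  joint[2] = (7.2356, -2.6336) + 1.5 * (-0.5736, 0.8192) = (7.2356 + -0.8604, -2.6336 + 1.2287) = (6.3753, -1.4048)
End effector: (6.3753, -1.4048)

Answer: 6.3753 -1.4048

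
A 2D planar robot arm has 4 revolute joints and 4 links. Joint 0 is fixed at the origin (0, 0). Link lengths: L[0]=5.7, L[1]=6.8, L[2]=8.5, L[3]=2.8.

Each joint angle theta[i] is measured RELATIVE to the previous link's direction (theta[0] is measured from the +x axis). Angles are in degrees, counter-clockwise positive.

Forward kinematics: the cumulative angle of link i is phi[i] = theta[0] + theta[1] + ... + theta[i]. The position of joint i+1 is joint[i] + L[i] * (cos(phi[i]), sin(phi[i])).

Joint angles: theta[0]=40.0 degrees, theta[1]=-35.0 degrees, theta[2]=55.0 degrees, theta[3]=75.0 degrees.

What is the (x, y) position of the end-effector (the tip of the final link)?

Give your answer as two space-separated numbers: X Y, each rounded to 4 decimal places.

Answer: 13.4107 13.5977

Derivation:
joint[0] = (0.0000, 0.0000)  (base)
link 0: phi[0] = 40 = 40 deg
  cos(40 deg) = 0.7660, sin(40 deg) = 0.6428
  joint[1] = (0.0000, 0.0000) + 5.7 * (0.7660, 0.6428) = (0.0000 + 4.3665, 0.0000 + 3.6639) = (4.3665, 3.6639)
link 1: phi[1] = 40 + -35 = 5 deg
  cos(5 deg) = 0.9962, sin(5 deg) = 0.0872
  joint[2] = (4.3665, 3.6639) + 6.8 * (0.9962, 0.0872) = (4.3665 + 6.7741, 3.6639 + 0.5927) = (11.1406, 4.2565)
link 2: phi[2] = 40 + -35 + 55 = 60 deg
  cos(60 deg) = 0.5000, sin(60 deg) = 0.8660
  joint[3] = (11.1406, 4.2565) + 8.5 * (0.5000, 0.8660) = (11.1406 + 4.2500, 4.2565 + 7.3612) = (15.3906, 11.6178)
link 3: phi[3] = 40 + -35 + 55 + 75 = 135 deg
  cos(135 deg) = -0.7071, sin(135 deg) = 0.7071
  joint[4] = (15.3906, 11.6178) + 2.8 * (-0.7071, 0.7071) = (15.3906 + -1.9799, 11.6178 + 1.9799) = (13.4107, 13.5977)
End effector: (13.4107, 13.5977)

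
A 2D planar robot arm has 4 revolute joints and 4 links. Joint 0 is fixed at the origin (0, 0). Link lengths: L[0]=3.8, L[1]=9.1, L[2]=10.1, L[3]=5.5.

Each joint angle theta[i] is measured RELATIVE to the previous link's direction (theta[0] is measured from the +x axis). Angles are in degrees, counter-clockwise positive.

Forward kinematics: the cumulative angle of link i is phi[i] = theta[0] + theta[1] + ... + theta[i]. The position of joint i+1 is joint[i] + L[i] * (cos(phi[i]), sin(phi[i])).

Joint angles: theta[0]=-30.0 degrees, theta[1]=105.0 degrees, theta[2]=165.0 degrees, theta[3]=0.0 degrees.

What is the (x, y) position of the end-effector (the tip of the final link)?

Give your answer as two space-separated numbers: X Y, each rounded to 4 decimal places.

Answer: -2.1539 -6.6201

Derivation:
joint[0] = (0.0000, 0.0000)  (base)
link 0: phi[0] = -30 = -30 deg
  cos(-30 deg) = 0.8660, sin(-30 deg) = -0.5000
  joint[1] = (0.0000, 0.0000) + 3.8 * (0.8660, -0.5000) = (0.0000 + 3.2909, 0.0000 + -1.9000) = (3.2909, -1.9000)
link 1: phi[1] = -30 + 105 = 75 deg
  cos(75 deg) = 0.2588, sin(75 deg) = 0.9659
  joint[2] = (3.2909, -1.9000) + 9.1 * (0.2588, 0.9659) = (3.2909 + 2.3553, -1.9000 + 8.7899) = (5.6461, 6.8899)
link 2: phi[2] = -30 + 105 + 165 = 240 deg
  cos(240 deg) = -0.5000, sin(240 deg) = -0.8660
  joint[3] = (5.6461, 6.8899) + 10.1 * (-0.5000, -0.8660) = (5.6461 + -5.0500, 6.8899 + -8.7469) = (0.5961, -1.8569)
link 3: phi[3] = -30 + 105 + 165 + 0 = 240 deg
  cos(240 deg) = -0.5000, sin(240 deg) = -0.8660
  joint[4] = (0.5961, -1.8569) + 5.5 * (-0.5000, -0.8660) = (0.5961 + -2.7500, -1.8569 + -4.7631) = (-2.1539, -6.6201)
End effector: (-2.1539, -6.6201)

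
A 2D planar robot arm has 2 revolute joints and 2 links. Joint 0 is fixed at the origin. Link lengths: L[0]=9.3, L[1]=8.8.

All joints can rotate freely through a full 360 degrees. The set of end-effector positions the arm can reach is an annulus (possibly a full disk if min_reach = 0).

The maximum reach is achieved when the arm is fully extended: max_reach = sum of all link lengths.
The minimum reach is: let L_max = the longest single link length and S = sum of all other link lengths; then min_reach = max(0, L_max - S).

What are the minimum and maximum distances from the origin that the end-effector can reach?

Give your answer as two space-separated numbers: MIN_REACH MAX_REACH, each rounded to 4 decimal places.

Link lengths: [9.3, 8.8]
max_reach = 9.3 + 8.8 = 18.1
L_max = max([9.3, 8.8]) = 9.3
S (sum of others) = 18.1 - 9.3 = 8.8
min_reach = max(0, 9.3 - 8.8) = max(0, 0.5) = 0.5

Answer: 0.5000 18.1000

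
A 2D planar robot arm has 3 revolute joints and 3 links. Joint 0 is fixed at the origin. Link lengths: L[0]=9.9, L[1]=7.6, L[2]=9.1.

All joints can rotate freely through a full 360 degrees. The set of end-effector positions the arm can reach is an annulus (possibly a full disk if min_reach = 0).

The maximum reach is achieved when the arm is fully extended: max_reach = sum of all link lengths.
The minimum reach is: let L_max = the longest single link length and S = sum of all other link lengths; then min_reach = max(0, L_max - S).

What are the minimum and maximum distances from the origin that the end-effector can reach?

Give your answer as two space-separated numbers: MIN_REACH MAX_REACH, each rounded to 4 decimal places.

Link lengths: [9.9, 7.6, 9.1]
max_reach = 9.9 + 7.6 + 9.1 = 26.6
L_max = max([9.9, 7.6, 9.1]) = 9.9
S (sum of others) = 26.6 - 9.9 = 16.7
min_reach = max(0, 9.9 - 16.7) = max(0, -6.8) = 0

Answer: 0.0000 26.6000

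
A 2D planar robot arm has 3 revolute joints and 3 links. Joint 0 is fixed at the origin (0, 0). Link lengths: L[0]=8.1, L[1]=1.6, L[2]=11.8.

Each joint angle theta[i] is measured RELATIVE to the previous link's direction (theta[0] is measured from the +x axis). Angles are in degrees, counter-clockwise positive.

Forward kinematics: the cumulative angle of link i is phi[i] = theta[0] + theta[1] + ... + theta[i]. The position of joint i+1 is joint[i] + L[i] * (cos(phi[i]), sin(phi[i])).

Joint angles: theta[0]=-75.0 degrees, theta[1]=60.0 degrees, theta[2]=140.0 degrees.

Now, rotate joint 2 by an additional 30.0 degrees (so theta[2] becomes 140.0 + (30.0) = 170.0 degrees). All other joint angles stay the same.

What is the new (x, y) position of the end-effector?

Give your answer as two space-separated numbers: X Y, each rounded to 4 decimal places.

joint[0] = (0.0000, 0.0000)  (base)
link 0: phi[0] = -75 = -75 deg
  cos(-75 deg) = 0.2588, sin(-75 deg) = -0.9659
  joint[1] = (0.0000, 0.0000) + 8.1 * (0.2588, -0.9659) = (0.0000 + 2.0964, 0.0000 + -7.8240) = (2.0964, -7.8240)
link 1: phi[1] = -75 + 60 = -15 deg
  cos(-15 deg) = 0.9659, sin(-15 deg) = -0.2588
  joint[2] = (2.0964, -7.8240) + 1.6 * (0.9659, -0.2588) = (2.0964 + 1.5455, -7.8240 + -0.4141) = (3.6419, -8.2381)
link 2: phi[2] = -75 + 60 + 170 = 155 deg
  cos(155 deg) = -0.9063, sin(155 deg) = 0.4226
  joint[3] = (3.6419, -8.2381) + 11.8 * (-0.9063, 0.4226) = (3.6419 + -10.6944, -8.2381 + 4.9869) = (-7.0525, -3.2512)
End effector: (-7.0525, -3.2512)

Answer: -7.0525 -3.2512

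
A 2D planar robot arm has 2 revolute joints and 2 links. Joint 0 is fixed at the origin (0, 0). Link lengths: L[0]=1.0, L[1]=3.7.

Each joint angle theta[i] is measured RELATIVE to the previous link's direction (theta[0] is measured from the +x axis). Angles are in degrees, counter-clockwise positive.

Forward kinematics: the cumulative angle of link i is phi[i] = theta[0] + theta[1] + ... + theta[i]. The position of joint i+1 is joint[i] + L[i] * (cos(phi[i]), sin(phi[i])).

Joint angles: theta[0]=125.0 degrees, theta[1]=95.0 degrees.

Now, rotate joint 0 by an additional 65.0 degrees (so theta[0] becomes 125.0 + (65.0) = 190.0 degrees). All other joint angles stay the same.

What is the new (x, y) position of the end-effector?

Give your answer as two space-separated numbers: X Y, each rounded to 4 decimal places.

Answer: -0.0272 -3.7476

Derivation:
joint[0] = (0.0000, 0.0000)  (base)
link 0: phi[0] = 190 = 190 deg
  cos(190 deg) = -0.9848, sin(190 deg) = -0.1736
  joint[1] = (0.0000, 0.0000) + 1 * (-0.9848, -0.1736) = (0.0000 + -0.9848, 0.0000 + -0.1736) = (-0.9848, -0.1736)
link 1: phi[1] = 190 + 95 = 285 deg
  cos(285 deg) = 0.2588, sin(285 deg) = -0.9659
  joint[2] = (-0.9848, -0.1736) + 3.7 * (0.2588, -0.9659) = (-0.9848 + 0.9576, -0.1736 + -3.5739) = (-0.0272, -3.7476)
End effector: (-0.0272, -3.7476)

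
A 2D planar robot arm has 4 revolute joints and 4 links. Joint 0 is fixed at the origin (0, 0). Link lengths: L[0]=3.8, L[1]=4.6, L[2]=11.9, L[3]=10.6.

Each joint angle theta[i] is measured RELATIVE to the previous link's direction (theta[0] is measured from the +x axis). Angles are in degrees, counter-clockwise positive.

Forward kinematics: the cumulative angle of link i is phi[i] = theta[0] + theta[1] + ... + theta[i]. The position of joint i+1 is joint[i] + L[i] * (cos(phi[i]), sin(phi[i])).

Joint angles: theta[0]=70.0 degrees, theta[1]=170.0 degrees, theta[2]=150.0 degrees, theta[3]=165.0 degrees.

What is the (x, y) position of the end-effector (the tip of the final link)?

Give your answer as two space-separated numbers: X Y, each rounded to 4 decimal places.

joint[0] = (0.0000, 0.0000)  (base)
link 0: phi[0] = 70 = 70 deg
  cos(70 deg) = 0.3420, sin(70 deg) = 0.9397
  joint[1] = (0.0000, 0.0000) + 3.8 * (0.3420, 0.9397) = (0.0000 + 1.2997, 0.0000 + 3.5708) = (1.2997, 3.5708)
link 1: phi[1] = 70 + 170 = 240 deg
  cos(240 deg) = -0.5000, sin(240 deg) = -0.8660
  joint[2] = (1.2997, 3.5708) + 4.6 * (-0.5000, -0.8660) = (1.2997 + -2.3000, 3.5708 + -3.9837) = (-1.0003, -0.4129)
link 2: phi[2] = 70 + 170 + 150 = 390 deg
  cos(390 deg) = 0.8660, sin(390 deg) = 0.5000
  joint[3] = (-1.0003, -0.4129) + 11.9 * (0.8660, 0.5000) = (-1.0003 + 10.3057, -0.4129 + 5.9500) = (9.3054, 5.5371)
link 3: phi[3] = 70 + 170 + 150 + 165 = 555 deg
  cos(555 deg) = -0.9659, sin(555 deg) = -0.2588
  joint[4] = (9.3054, 5.5371) + 10.6 * (-0.9659, -0.2588) = (9.3054 + -10.2388, 5.5371 + -2.7435) = (-0.9334, 2.7936)
End effector: (-0.9334, 2.7936)

Answer: -0.9334 2.7936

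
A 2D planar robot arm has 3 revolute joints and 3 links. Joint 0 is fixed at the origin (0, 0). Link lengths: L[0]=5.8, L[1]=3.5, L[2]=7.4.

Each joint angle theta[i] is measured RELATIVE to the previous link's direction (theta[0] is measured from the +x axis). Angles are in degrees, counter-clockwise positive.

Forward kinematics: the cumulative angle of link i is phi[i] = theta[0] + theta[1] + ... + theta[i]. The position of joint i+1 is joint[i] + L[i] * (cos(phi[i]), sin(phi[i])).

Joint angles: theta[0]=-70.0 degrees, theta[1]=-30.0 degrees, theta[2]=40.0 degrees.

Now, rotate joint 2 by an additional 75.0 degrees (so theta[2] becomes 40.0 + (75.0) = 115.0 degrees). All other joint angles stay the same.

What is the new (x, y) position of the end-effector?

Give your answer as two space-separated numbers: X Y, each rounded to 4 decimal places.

joint[0] = (0.0000, 0.0000)  (base)
link 0: phi[0] = -70 = -70 deg
  cos(-70 deg) = 0.3420, sin(-70 deg) = -0.9397
  joint[1] = (0.0000, 0.0000) + 5.8 * (0.3420, -0.9397) = (0.0000 + 1.9837, 0.0000 + -5.4502) = (1.9837, -5.4502)
link 1: phi[1] = -70 + -30 = -100 deg
  cos(-100 deg) = -0.1736, sin(-100 deg) = -0.9848
  joint[2] = (1.9837, -5.4502) + 3.5 * (-0.1736, -0.9848) = (1.9837 + -0.6078, -5.4502 + -3.4468) = (1.3759, -8.8970)
link 2: phi[2] = -70 + -30 + 115 = 15 deg
  cos(15 deg) = 0.9659, sin(15 deg) = 0.2588
  joint[3] = (1.3759, -8.8970) + 7.4 * (0.9659, 0.2588) = (1.3759 + 7.1479, -8.8970 + 1.9153) = (8.5238, -6.9818)
End effector: (8.5238, -6.9818)

Answer: 8.5238 -6.9818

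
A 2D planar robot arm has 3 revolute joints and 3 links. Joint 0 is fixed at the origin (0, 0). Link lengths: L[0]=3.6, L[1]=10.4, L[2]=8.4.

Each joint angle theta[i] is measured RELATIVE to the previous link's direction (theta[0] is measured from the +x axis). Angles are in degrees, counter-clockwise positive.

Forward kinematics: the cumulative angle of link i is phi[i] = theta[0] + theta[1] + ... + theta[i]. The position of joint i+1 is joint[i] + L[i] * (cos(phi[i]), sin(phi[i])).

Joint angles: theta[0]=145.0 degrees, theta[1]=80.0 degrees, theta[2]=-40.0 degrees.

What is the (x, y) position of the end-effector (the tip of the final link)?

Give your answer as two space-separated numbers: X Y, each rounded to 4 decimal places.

joint[0] = (0.0000, 0.0000)  (base)
link 0: phi[0] = 145 = 145 deg
  cos(145 deg) = -0.8192, sin(145 deg) = 0.5736
  joint[1] = (0.0000, 0.0000) + 3.6 * (-0.8192, 0.5736) = (0.0000 + -2.9489, 0.0000 + 2.0649) = (-2.9489, 2.0649)
link 1: phi[1] = 145 + 80 = 225 deg
  cos(225 deg) = -0.7071, sin(225 deg) = -0.7071
  joint[2] = (-2.9489, 2.0649) + 10.4 * (-0.7071, -0.7071) = (-2.9489 + -7.3539, 2.0649 + -7.3539) = (-10.3029, -5.2890)
link 2: phi[2] = 145 + 80 + -40 = 185 deg
  cos(185 deg) = -0.9962, sin(185 deg) = -0.0872
  joint[3] = (-10.3029, -5.2890) + 8.4 * (-0.9962, -0.0872) = (-10.3029 + -8.3680, -5.2890 + -0.7321) = (-18.6709, -6.0211)
End effector: (-18.6709, -6.0211)

Answer: -18.6709 -6.0211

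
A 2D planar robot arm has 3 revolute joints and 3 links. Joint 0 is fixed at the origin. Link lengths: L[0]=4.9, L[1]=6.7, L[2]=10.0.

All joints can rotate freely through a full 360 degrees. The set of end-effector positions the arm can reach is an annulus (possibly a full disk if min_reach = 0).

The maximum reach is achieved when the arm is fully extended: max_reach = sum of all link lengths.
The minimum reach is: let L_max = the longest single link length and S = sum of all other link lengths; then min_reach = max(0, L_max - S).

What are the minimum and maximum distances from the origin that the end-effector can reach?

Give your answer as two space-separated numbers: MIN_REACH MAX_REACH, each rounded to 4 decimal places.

Answer: 0.0000 21.6000

Derivation:
Link lengths: [4.9, 6.7, 10.0]
max_reach = 4.9 + 6.7 + 10 = 21.6
L_max = max([4.9, 6.7, 10.0]) = 10
S (sum of others) = 21.6 - 10 = 11.6
min_reach = max(0, 10 - 11.6) = max(0, -1.6) = 0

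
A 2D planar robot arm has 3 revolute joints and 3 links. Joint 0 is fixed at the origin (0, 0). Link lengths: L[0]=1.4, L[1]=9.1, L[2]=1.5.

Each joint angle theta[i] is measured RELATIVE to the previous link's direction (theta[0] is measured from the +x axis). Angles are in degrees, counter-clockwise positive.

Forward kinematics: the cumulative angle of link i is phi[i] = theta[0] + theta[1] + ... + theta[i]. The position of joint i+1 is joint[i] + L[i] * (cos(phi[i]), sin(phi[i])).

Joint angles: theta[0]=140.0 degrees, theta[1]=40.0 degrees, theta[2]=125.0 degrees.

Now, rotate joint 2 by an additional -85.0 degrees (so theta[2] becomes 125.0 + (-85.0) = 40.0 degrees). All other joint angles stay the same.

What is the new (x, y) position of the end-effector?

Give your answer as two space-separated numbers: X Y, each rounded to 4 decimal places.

Answer: -11.3215 -0.0643

Derivation:
joint[0] = (0.0000, 0.0000)  (base)
link 0: phi[0] = 140 = 140 deg
  cos(140 deg) = -0.7660, sin(140 deg) = 0.6428
  joint[1] = (0.0000, 0.0000) + 1.4 * (-0.7660, 0.6428) = (0.0000 + -1.0725, 0.0000 + 0.8999) = (-1.0725, 0.8999)
link 1: phi[1] = 140 + 40 = 180 deg
  cos(180 deg) = -1.0000, sin(180 deg) = 0.0000
  joint[2] = (-1.0725, 0.8999) + 9.1 * (-1.0000, 0.0000) = (-1.0725 + -9.1000, 0.8999 + 0.0000) = (-10.1725, 0.8999)
link 2: phi[2] = 140 + 40 + 40 = 220 deg
  cos(220 deg) = -0.7660, sin(220 deg) = -0.6428
  joint[3] = (-10.1725, 0.8999) + 1.5 * (-0.7660, -0.6428) = (-10.1725 + -1.1491, 0.8999 + -0.9642) = (-11.3215, -0.0643)
End effector: (-11.3215, -0.0643)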